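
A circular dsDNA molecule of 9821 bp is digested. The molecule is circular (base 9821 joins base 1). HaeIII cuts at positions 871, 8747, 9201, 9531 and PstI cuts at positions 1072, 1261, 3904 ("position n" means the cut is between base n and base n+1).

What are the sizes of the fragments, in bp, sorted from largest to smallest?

4843, 2643, 1161, 454, 330, 201, 189 bp

Combined cut positions (sorted): 871, 1072, 1261, 3904, 8747, 9201, 9531.
Circular molecule, 7 cuts → 7 fragments:
  1072 − 871 = 201 bp
  1261 − 1072 = 189 bp
  3904 − 1261 = 2643 bp
  8747 − 3904 = 4843 bp
  9201 − 8747 = 454 bp
  9531 − 9201 = 330 bp
  wrap: 9821 − 9531 + 871 = 1161 bp
Sorted largest to smallest: 4843, 2643, 1161, 454, 330, 201, 189 bp.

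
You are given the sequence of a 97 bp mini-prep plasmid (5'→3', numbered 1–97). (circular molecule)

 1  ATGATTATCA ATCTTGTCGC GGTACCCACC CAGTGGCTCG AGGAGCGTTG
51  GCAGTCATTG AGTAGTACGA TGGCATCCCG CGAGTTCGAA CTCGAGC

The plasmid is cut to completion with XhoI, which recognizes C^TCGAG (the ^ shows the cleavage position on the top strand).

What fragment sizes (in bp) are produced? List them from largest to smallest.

54, 43 bp

XhoI sites (CTCGAG) start at positions 37, 91.
XhoI cuts after the first base of each site, so after positions 37, 91.
Circular molecule, 2 cuts → 2 fragments:
  38–91 → 54 bp
  92–97 then 1–37 → 6 + 37 = 43 bp
Sorted largest to smallest: 54, 43 bp.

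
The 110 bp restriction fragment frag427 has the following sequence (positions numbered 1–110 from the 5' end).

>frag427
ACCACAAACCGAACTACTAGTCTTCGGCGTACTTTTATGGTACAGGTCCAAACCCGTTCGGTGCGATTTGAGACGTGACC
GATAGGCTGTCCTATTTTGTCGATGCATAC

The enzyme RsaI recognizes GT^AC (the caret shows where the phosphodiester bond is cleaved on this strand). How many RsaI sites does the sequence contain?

GTAC occurs starting at positions 29, 40.
RsaI cuts at 2 sites.

2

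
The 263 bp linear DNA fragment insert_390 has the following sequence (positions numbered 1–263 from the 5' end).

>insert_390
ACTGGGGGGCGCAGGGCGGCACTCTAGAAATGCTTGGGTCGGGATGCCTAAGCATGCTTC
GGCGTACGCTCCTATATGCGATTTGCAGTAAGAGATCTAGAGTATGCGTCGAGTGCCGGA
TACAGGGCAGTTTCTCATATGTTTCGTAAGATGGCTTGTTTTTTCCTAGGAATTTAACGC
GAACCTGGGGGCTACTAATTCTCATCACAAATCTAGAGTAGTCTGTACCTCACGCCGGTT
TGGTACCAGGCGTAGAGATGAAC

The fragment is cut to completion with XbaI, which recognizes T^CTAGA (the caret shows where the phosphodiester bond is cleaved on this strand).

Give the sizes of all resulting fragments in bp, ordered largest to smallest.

116, 73, 51, 23 bp

XbaI sites (TCTAGA) start at positions 23, 96, 212.
XbaI cuts after the first base of each site, so after positions 23, 96, 212.
Linear molecule, 3 cuts → 4 fragments:
  1–23 → 23 bp
  24–96 → 73 bp
  97–212 → 116 bp
  213–263 → 51 bp
Sorted largest to smallest: 116, 73, 51, 23 bp.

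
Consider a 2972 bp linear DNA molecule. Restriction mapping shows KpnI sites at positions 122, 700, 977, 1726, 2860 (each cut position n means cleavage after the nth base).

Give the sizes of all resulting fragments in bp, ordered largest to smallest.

Linear molecule, 5 cuts → 6 fragments:
  122 − 0 = 122 bp
  700 − 122 = 578 bp
  977 − 700 = 277 bp
  1726 − 977 = 749 bp
  2860 − 1726 = 1134 bp
  2972 − 2860 = 112 bp
Sorted largest to smallest: 1134, 749, 578, 277, 122, 112 bp.

1134, 749, 578, 277, 122, 112 bp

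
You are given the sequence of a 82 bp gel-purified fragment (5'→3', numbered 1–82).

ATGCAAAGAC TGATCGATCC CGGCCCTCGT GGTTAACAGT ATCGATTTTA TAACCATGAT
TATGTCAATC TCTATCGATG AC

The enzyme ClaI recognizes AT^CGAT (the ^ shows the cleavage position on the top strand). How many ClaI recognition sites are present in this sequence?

ATCGAT occurs starting at positions 13, 41, 74.
ClaI cuts at 3 sites.

3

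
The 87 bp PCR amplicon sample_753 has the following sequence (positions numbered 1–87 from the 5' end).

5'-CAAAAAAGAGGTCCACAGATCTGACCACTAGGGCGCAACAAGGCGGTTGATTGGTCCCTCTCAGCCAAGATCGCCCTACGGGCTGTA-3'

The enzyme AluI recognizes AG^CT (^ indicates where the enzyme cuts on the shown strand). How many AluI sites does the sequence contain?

0

No occurrence of AGCT is present in the sequence.
AluI does not cut: 0 sites.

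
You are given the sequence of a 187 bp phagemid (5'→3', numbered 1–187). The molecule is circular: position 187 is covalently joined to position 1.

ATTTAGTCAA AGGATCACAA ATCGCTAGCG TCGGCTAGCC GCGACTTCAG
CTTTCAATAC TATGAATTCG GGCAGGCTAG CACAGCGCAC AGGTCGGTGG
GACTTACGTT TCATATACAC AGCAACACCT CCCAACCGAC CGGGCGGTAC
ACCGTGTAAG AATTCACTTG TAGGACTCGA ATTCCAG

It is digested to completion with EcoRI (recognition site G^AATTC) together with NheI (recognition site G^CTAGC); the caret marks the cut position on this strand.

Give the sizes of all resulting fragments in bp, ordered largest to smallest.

EcoRI sites (GAATTC) start at positions 64, 160, 179.
EcoRI cuts after the first base of each site, so after positions 64, 160, 179.
NheI sites (GCTAGC) start at positions 24, 34, 76.
NheI cuts after the first base of each site, so after positions 24, 34, 76.
Combined cut positions: 24, 34, 64, 76, 160, 179.
Circular molecule, 6 cuts → 6 fragments:
  25–34 → 10 bp
  35–64 → 30 bp
  65–76 → 12 bp
  77–160 → 84 bp
  161–179 → 19 bp
  180–187 then 1–24 → 8 + 24 = 32 bp
Sorted largest to smallest: 84, 32, 30, 19, 12, 10 bp.

84, 32, 30, 19, 12, 10 bp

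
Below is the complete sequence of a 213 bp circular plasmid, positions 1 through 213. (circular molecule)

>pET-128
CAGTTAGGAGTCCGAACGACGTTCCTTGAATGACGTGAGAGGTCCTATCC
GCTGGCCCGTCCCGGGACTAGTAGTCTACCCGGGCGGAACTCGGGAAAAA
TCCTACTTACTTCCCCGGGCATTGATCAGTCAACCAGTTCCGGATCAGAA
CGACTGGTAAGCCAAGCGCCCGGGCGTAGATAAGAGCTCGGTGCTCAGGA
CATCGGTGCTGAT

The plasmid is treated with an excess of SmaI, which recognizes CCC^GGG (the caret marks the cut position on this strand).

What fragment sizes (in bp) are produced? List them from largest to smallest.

105, 55, 35, 18 bp

SmaI sites (CCCGGG) start at positions 61, 79, 114, 169.
SmaI cuts after base 3 of each site, so after positions 63, 81, 116, 171.
Circular molecule, 4 cuts → 4 fragments:
  64–81 → 18 bp
  82–116 → 35 bp
  117–171 → 55 bp
  172–213 then 1–63 → 42 + 63 = 105 bp
Sorted largest to smallest: 105, 55, 35, 18 bp.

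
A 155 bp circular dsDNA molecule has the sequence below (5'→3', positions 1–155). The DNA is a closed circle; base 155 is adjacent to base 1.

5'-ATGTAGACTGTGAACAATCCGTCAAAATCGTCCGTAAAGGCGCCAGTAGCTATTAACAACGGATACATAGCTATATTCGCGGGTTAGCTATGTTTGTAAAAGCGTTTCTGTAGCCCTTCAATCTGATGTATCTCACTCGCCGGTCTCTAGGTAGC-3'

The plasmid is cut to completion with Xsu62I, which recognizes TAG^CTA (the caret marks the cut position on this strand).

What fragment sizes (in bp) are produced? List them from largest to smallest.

117, 21, 17 bp

Xsu62I sites (TAGCTA) start at positions 47, 68, 85.
Xsu62I cuts after base 3 of each site, so after positions 49, 70, 87.
Circular molecule, 3 cuts → 3 fragments:
  50–70 → 21 bp
  71–87 → 17 bp
  88–155 then 1–49 → 68 + 49 = 117 bp
Sorted largest to smallest: 117, 21, 17 bp.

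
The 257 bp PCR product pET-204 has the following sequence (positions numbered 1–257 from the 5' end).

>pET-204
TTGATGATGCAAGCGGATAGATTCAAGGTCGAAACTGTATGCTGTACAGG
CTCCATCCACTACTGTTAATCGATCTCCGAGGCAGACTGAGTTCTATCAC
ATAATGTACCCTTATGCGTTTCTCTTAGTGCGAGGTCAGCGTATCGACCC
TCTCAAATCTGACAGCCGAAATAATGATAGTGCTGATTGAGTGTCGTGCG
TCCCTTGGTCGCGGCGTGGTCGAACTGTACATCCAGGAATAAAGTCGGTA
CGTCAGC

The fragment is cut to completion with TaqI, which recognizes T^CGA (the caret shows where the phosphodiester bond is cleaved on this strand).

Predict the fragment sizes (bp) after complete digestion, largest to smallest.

76, 74, 41, 37, 29 bp

TaqI sites (TCGA) start at positions 29, 70, 144, 220.
TaqI cuts after the first base of each site, so after positions 29, 70, 144, 220.
Linear molecule, 4 cuts → 5 fragments:
  1–29 → 29 bp
  30–70 → 41 bp
  71–144 → 74 bp
  145–220 → 76 bp
  221–257 → 37 bp
Sorted largest to smallest: 76, 74, 41, 37, 29 bp.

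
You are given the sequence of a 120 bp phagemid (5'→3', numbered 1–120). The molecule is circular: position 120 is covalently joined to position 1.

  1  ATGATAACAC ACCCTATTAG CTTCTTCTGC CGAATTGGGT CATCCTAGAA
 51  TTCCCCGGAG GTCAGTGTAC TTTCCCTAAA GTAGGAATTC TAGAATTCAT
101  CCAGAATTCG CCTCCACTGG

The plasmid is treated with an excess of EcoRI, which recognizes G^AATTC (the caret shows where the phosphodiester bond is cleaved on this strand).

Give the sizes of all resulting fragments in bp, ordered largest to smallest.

64, 37, 11, 8 bp

EcoRI sites (GAATTC) start at positions 48, 85, 93, 104.
EcoRI cuts after the first base of each site, so after positions 48, 85, 93, 104.
Circular molecule, 4 cuts → 4 fragments:
  49–85 → 37 bp
  86–93 → 8 bp
  94–104 → 11 bp
  105–120 then 1–48 → 16 + 48 = 64 bp
Sorted largest to smallest: 64, 37, 11, 8 bp.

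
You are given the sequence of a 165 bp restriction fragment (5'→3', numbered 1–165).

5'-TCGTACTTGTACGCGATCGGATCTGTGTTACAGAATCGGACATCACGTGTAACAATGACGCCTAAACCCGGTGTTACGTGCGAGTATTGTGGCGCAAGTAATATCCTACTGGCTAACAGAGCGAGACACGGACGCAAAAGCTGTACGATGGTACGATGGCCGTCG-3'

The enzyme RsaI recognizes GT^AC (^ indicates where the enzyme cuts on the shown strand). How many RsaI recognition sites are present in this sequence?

GTAC occurs starting at positions 3, 9, 143, 151.
RsaI cuts at 4 sites.

4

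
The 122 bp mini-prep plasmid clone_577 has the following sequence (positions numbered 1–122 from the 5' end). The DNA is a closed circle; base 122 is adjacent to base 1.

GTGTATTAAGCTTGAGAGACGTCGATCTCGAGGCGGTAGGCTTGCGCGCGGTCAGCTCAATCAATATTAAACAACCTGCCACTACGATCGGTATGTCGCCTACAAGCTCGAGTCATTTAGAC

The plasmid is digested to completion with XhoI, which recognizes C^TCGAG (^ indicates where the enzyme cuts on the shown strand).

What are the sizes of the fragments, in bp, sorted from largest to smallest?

80, 42 bp

XhoI sites (CTCGAG) start at positions 27, 107.
XhoI cuts after the first base of each site, so after positions 27, 107.
Circular molecule, 2 cuts → 2 fragments:
  28–107 → 80 bp
  108–122 then 1–27 → 15 + 27 = 42 bp
Sorted largest to smallest: 80, 42 bp.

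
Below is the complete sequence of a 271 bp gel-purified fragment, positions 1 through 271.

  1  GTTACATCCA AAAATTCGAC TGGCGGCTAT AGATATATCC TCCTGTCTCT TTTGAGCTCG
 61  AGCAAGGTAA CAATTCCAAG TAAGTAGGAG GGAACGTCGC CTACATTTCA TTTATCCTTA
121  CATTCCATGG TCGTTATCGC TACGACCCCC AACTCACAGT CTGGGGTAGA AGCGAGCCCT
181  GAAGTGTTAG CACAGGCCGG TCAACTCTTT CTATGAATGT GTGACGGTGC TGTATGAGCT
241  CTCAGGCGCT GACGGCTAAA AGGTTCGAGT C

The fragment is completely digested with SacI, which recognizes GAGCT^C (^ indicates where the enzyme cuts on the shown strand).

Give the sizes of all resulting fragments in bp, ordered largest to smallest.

182, 58, 31 bp

SacI sites (GAGCTC) start at positions 54, 236.
SacI cuts after base 5 of each site (before the last base), so after positions 58, 240.
Linear molecule, 2 cuts → 3 fragments:
  1–58 → 58 bp
  59–240 → 182 bp
  241–271 → 31 bp
Sorted largest to smallest: 182, 58, 31 bp.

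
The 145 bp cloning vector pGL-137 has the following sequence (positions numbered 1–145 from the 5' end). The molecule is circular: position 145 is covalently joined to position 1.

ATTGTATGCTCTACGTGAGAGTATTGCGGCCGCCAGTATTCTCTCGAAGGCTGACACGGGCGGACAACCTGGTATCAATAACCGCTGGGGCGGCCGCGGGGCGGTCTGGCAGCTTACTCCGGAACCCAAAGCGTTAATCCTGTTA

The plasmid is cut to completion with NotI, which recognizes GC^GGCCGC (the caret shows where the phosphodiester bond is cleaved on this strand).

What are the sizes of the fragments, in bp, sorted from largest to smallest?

NotI sites (GCGGCCGC) start at positions 26, 90.
NotI cuts after base 2 of each site, so after positions 27, 91.
Circular molecule, 2 cuts → 2 fragments:
  28–91 → 64 bp
  92–145 then 1–27 → 54 + 27 = 81 bp
Sorted largest to smallest: 81, 64 bp.

81, 64 bp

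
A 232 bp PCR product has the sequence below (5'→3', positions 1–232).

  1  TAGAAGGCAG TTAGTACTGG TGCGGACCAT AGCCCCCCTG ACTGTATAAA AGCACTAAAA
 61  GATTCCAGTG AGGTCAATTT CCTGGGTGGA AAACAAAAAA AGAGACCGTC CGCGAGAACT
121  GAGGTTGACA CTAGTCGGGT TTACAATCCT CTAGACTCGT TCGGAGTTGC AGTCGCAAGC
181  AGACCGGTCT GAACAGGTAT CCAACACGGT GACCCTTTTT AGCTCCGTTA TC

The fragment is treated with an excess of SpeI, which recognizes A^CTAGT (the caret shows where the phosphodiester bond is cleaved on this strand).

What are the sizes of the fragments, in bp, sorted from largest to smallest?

The SpeI site (ACTAGT) starts at position 130.
SpeI cuts after the first base of each site, so after position 130.
Linear molecule, 1 cut → 2 fragments:
  1–130 → 130 bp
  131–232 → 102 bp
Sorted largest to smallest: 130, 102 bp.

130, 102 bp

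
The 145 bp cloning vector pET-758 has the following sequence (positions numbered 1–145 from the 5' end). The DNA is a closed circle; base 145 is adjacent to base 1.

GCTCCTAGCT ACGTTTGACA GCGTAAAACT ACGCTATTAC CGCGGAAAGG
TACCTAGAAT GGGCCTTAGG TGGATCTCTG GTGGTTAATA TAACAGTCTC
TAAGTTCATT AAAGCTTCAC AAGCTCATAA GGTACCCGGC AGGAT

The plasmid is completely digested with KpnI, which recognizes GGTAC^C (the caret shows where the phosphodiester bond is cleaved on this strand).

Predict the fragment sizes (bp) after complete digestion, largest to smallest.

KpnI sites (GGTACC) start at positions 49, 131.
KpnI cuts after base 5 of each site (before the last base), so after positions 53, 135.
Circular molecule, 2 cuts → 2 fragments:
  54–135 → 82 bp
  136–145 then 1–53 → 10 + 53 = 63 bp
Sorted largest to smallest: 82, 63 bp.

82, 63 bp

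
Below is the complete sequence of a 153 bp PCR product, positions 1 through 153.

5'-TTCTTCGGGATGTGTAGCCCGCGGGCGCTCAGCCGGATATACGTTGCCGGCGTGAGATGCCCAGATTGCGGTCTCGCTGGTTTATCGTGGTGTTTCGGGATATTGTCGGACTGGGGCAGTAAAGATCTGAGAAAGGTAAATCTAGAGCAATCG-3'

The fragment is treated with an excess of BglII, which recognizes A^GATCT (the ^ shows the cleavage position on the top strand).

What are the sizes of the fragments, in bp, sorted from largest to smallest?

123, 30 bp

The BglII site (AGATCT) starts at position 123.
BglII cuts after the first base of each site, so after position 123.
Linear molecule, 1 cut → 2 fragments:
  1–123 → 123 bp
  124–153 → 30 bp
Sorted largest to smallest: 123, 30 bp.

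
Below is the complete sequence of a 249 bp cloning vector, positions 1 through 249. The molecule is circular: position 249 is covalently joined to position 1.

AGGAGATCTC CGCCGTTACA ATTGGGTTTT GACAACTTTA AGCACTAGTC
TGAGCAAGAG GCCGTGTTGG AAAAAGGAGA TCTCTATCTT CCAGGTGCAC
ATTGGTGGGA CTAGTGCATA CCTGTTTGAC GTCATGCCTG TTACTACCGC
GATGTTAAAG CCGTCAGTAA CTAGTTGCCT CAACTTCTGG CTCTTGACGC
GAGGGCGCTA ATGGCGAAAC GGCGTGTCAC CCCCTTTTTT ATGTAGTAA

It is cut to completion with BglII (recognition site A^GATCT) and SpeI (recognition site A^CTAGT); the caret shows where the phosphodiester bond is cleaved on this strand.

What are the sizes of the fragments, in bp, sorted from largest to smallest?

83, 60, 40, 34, 32 bp

BglII sites (AGATCT) start at positions 4, 78.
BglII cuts after the first base of each site, so after positions 4, 78.
SpeI sites (ACTAGT) start at positions 44, 110, 170.
SpeI cuts after the first base of each site, so after positions 44, 110, 170.
Combined cut positions: 4, 44, 78, 110, 170.
Circular molecule, 5 cuts → 5 fragments:
  5–44 → 40 bp
  45–78 → 34 bp
  79–110 → 32 bp
  111–170 → 60 bp
  171–249 then 1–4 → 79 + 4 = 83 bp
Sorted largest to smallest: 83, 60, 40, 34, 32 bp.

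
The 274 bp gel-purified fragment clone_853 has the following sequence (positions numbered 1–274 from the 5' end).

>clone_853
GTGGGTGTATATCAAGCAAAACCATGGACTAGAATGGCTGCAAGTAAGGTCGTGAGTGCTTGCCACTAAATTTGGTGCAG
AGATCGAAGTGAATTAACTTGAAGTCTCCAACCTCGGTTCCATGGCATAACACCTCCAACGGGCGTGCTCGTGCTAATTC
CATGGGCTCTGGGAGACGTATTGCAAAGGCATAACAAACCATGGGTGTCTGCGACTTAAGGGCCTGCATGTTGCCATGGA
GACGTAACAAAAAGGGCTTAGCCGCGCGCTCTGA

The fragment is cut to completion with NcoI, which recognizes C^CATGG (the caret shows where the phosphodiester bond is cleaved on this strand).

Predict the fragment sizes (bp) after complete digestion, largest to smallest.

98, 40, 40, 39, 35, 22 bp

NcoI sites (CCATGG) start at positions 22, 120, 160, 199, 234.
NcoI cuts after the first base of each site, so after positions 22, 120, 160, 199, 234.
Linear molecule, 5 cuts → 6 fragments:
  1–22 → 22 bp
  23–120 → 98 bp
  121–160 → 40 bp
  161–199 → 39 bp
  200–234 → 35 bp
  235–274 → 40 bp
Sorted largest to smallest: 98, 40, 40, 39, 35, 22 bp.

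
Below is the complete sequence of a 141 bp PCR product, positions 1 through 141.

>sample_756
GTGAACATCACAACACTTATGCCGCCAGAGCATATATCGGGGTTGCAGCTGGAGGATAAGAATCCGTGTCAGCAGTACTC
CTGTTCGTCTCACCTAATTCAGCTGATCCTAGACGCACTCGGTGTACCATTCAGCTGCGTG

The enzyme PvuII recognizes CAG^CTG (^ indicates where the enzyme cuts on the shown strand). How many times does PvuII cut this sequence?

CAGCTG occurs starting at positions 46, 100, 132.
PvuII cuts at 3 sites.

3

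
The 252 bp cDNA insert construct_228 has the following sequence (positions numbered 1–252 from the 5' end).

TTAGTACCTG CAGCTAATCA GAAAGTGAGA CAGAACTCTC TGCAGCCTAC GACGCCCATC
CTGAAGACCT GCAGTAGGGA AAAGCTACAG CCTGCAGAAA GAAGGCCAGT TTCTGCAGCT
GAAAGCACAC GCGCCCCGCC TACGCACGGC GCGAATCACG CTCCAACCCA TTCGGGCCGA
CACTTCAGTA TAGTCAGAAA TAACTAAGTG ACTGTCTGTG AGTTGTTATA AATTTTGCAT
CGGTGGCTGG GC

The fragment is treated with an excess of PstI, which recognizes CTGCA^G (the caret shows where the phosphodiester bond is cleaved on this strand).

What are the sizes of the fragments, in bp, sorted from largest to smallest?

135, 32, 29, 23, 21, 12 bp

PstI sites (CTGCAG) start at positions 8, 40, 69, 92, 113.
PstI cuts after base 5 of each site (before the last base), so after positions 12, 44, 73, 96, 117.
Linear molecule, 5 cuts → 6 fragments:
  1–12 → 12 bp
  13–44 → 32 bp
  45–73 → 29 bp
  74–96 → 23 bp
  97–117 → 21 bp
  118–252 → 135 bp
Sorted largest to smallest: 135, 32, 29, 23, 21, 12 bp.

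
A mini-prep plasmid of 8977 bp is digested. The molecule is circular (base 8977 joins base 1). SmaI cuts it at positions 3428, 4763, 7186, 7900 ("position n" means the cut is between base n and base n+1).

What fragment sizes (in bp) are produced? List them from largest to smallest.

Circular molecule, 4 cuts → 4 fragments:
  4763 − 3428 = 1335 bp
  7186 − 4763 = 2423 bp
  7900 − 7186 = 714 bp
  wrap: 8977 − 7900 + 3428 = 4505 bp
Sorted largest to smallest: 4505, 2423, 1335, 714 bp.

4505, 2423, 1335, 714 bp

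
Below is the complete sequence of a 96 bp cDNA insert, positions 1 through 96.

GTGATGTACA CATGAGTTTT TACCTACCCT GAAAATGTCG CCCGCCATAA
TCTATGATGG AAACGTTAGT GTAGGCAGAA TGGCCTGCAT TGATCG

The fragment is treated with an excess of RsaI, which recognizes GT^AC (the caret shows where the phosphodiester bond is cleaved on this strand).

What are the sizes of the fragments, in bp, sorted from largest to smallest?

89, 7 bp

The RsaI site (GTAC) starts at position 6.
RsaI cuts after base 2 of each site, so after position 7.
Linear molecule, 1 cut → 2 fragments:
  1–7 → 7 bp
  8–96 → 89 bp
Sorted largest to smallest: 89, 7 bp.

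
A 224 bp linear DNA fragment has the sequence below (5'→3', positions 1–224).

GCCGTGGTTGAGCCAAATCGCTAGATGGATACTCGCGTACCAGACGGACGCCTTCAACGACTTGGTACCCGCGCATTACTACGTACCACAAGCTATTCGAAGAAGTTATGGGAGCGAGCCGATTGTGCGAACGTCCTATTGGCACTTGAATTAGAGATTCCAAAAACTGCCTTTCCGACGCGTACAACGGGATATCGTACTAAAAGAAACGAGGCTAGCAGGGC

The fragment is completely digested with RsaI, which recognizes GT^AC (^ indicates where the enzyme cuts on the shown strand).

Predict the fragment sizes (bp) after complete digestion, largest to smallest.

99, 38, 28, 26, 18, 15 bp

RsaI sites (GTAC) start at positions 37, 65, 83, 182, 197.
RsaI cuts after base 2 of each site, so after positions 38, 66, 84, 183, 198.
Linear molecule, 5 cuts → 6 fragments:
  1–38 → 38 bp
  39–66 → 28 bp
  67–84 → 18 bp
  85–183 → 99 bp
  184–198 → 15 bp
  199–224 → 26 bp
Sorted largest to smallest: 99, 38, 28, 26, 18, 15 bp.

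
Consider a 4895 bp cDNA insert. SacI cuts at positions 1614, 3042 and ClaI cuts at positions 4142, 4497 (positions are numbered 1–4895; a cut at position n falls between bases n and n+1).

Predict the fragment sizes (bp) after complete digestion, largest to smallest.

1614, 1428, 1100, 398, 355 bp

Combined cut positions (sorted): 1614, 3042, 4142, 4497.
Linear molecule, 4 cuts → 5 fragments:
  1614 − 0 = 1614 bp
  3042 − 1614 = 1428 bp
  4142 − 3042 = 1100 bp
  4497 − 4142 = 355 bp
  4895 − 4497 = 398 bp
Sorted largest to smallest: 1614, 1428, 1100, 398, 355 bp.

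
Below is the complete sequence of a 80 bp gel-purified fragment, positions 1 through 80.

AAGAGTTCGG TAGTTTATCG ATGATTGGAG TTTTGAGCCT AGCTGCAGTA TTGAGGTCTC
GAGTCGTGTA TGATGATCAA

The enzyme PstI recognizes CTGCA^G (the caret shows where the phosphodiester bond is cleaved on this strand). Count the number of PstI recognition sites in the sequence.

1

CTGCAG occurs starting at position 43.
PstI cuts at 1 site.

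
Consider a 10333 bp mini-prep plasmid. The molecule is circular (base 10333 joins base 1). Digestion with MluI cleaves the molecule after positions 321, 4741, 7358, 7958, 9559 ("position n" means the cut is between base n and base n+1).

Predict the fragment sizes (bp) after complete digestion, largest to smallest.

4420, 2617, 1601, 1095, 600 bp

Circular molecule, 5 cuts → 5 fragments:
  4741 − 321 = 4420 bp
  7358 − 4741 = 2617 bp
  7958 − 7358 = 600 bp
  9559 − 7958 = 1601 bp
  wrap: 10333 − 9559 + 321 = 1095 bp
Sorted largest to smallest: 4420, 2617, 1601, 1095, 600 bp.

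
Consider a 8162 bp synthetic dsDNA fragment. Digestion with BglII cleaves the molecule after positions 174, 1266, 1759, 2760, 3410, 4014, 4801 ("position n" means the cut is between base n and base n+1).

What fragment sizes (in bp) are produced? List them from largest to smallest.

3361, 1092, 1001, 787, 650, 604, 493, 174 bp

Linear molecule, 7 cuts → 8 fragments:
  174 − 0 = 174 bp
  1266 − 174 = 1092 bp
  1759 − 1266 = 493 bp
  2760 − 1759 = 1001 bp
  3410 − 2760 = 650 bp
  4014 − 3410 = 604 bp
  4801 − 4014 = 787 bp
  8162 − 4801 = 3361 bp
Sorted largest to smallest: 3361, 1092, 1001, 787, 650, 604, 493, 174 bp.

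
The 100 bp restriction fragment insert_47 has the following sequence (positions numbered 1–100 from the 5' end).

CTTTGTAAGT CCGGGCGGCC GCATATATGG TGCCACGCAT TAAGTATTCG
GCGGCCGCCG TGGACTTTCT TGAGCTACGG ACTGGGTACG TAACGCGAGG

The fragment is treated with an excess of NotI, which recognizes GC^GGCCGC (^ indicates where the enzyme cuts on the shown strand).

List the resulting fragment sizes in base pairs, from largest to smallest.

48, 36, 16 bp

NotI sites (GCGGCCGC) start at positions 15, 51.
NotI cuts after base 2 of each site, so after positions 16, 52.
Linear molecule, 2 cuts → 3 fragments:
  1–16 → 16 bp
  17–52 → 36 bp
  53–100 → 48 bp
Sorted largest to smallest: 48, 36, 16 bp.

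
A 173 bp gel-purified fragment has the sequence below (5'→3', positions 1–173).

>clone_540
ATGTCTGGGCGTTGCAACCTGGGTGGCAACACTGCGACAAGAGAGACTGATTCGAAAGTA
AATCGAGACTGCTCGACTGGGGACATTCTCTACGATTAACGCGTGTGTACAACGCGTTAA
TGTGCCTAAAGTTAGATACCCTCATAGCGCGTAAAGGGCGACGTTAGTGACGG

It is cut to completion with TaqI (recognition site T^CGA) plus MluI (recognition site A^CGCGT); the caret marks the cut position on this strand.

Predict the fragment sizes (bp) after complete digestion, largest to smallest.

61, 52, 26, 13, 11, 10 bp

TaqI sites (TCGA) start at positions 52, 63, 73.
TaqI cuts after the first base of each site, so after positions 52, 63, 73.
MluI sites (ACGCGT) start at positions 99, 112.
MluI cuts after the first base of each site, so after positions 99, 112.
Combined cut positions: 52, 63, 73, 99, 112.
Linear molecule, 5 cuts → 6 fragments:
  1–52 → 52 bp
  53–63 → 11 bp
  64–73 → 10 bp
  74–99 → 26 bp
  100–112 → 13 bp
  113–173 → 61 bp
Sorted largest to smallest: 61, 52, 26, 13, 11, 10 bp.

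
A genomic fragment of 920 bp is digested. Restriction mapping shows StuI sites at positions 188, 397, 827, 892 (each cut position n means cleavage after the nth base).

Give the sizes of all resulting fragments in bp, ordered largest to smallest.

Linear molecule, 4 cuts → 5 fragments:
  188 − 0 = 188 bp
  397 − 188 = 209 bp
  827 − 397 = 430 bp
  892 − 827 = 65 bp
  920 − 892 = 28 bp
Sorted largest to smallest: 430, 209, 188, 65, 28 bp.

430, 209, 188, 65, 28 bp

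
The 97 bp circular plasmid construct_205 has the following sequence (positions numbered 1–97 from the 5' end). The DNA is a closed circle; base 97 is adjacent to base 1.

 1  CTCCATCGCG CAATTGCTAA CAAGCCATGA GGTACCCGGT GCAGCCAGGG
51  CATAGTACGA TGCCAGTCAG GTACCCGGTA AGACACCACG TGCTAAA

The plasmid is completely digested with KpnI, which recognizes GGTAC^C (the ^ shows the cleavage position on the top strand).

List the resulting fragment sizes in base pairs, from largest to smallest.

KpnI sites (GGTACC) start at positions 31, 70.
KpnI cuts after base 5 of each site (before the last base), so after positions 35, 74.
Circular molecule, 2 cuts → 2 fragments:
  36–74 → 39 bp
  75–97 then 1–35 → 23 + 35 = 58 bp
Sorted largest to smallest: 58, 39 bp.

58, 39 bp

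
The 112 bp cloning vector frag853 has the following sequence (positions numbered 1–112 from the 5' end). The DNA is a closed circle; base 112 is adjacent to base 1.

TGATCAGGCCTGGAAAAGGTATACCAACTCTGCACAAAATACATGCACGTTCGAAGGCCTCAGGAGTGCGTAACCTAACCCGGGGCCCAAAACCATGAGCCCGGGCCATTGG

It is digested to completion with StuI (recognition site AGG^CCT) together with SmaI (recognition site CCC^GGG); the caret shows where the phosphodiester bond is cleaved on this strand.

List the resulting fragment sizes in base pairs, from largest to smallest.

49, 24, 21, 18 bp

StuI sites (AGGCCT) start at positions 6, 55.
StuI cuts after base 3 of each site, so after positions 8, 57.
SmaI sites (CCCGGG) start at positions 79, 100.
SmaI cuts after base 3 of each site, so after positions 81, 102.
Combined cut positions: 8, 57, 81, 102.
Circular molecule, 4 cuts → 4 fragments:
  9–57 → 49 bp
  58–81 → 24 bp
  82–102 → 21 bp
  103–112 then 1–8 → 10 + 8 = 18 bp
Sorted largest to smallest: 49, 24, 21, 18 bp.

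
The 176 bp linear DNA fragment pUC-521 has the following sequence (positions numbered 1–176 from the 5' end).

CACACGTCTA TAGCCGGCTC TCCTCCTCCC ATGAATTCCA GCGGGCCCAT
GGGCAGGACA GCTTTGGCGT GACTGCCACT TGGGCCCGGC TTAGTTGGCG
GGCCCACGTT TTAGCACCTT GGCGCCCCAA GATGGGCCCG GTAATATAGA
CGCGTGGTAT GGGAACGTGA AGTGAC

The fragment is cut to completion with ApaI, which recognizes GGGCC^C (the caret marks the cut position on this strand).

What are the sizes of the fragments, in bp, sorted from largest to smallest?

47, 39, 38, 34, 18 bp

ApaI sites (GGGCCC) start at positions 43, 82, 100, 134.
ApaI cuts after base 5 of each site (before the last base), so after positions 47, 86, 104, 138.
Linear molecule, 4 cuts → 5 fragments:
  1–47 → 47 bp
  48–86 → 39 bp
  87–104 → 18 bp
  105–138 → 34 bp
  139–176 → 38 bp
Sorted largest to smallest: 47, 39, 38, 34, 18 bp.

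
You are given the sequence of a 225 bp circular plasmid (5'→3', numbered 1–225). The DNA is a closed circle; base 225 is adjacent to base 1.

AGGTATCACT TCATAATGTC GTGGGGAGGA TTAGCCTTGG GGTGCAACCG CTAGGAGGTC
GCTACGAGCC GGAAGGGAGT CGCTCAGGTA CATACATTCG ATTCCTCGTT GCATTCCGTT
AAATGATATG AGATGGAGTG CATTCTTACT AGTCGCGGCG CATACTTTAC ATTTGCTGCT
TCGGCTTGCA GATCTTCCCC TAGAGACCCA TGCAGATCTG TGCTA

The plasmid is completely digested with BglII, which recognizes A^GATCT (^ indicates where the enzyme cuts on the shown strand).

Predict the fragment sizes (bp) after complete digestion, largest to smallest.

201, 24 bp

BglII sites (AGATCT) start at positions 190, 214.
BglII cuts after the first base of each site, so after positions 190, 214.
Circular molecule, 2 cuts → 2 fragments:
  191–214 → 24 bp
  215–225 then 1–190 → 11 + 190 = 201 bp
Sorted largest to smallest: 201, 24 bp.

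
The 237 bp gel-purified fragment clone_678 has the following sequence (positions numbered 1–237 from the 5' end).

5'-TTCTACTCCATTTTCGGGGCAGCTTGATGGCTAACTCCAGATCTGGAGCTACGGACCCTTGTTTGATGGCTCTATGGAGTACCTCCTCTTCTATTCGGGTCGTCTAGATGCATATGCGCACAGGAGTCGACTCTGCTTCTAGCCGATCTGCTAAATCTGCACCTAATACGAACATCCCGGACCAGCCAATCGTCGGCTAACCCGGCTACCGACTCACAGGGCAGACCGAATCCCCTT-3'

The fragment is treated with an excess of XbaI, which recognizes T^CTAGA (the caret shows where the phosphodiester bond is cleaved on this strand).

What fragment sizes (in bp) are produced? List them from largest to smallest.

134, 103 bp

The XbaI site (TCTAGA) starts at position 103.
XbaI cuts after the first base of each site, so after position 103.
Linear molecule, 1 cut → 2 fragments:
  1–103 → 103 bp
  104–237 → 134 bp
Sorted largest to smallest: 134, 103 bp.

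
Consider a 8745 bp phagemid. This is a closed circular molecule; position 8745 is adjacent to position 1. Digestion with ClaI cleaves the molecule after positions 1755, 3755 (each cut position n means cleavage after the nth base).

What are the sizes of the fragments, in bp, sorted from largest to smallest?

6745, 2000 bp

Circular molecule, 2 cuts → 2 fragments:
  3755 − 1755 = 2000 bp
  wrap: 8745 − 3755 + 1755 = 6745 bp
Sorted largest to smallest: 6745, 2000 bp.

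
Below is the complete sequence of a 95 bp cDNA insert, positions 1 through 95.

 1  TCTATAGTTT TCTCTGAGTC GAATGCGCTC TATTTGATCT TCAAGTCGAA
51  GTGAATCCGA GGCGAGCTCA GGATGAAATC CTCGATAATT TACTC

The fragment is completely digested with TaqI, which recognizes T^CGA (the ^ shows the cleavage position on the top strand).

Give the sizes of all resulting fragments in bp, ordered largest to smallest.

36, 27, 19, 13 bp

TaqI sites (TCGA) start at positions 19, 46, 82.
TaqI cuts after the first base of each site, so after positions 19, 46, 82.
Linear molecule, 3 cuts → 4 fragments:
  1–19 → 19 bp
  20–46 → 27 bp
  47–82 → 36 bp
  83–95 → 13 bp
Sorted largest to smallest: 36, 27, 19, 13 bp.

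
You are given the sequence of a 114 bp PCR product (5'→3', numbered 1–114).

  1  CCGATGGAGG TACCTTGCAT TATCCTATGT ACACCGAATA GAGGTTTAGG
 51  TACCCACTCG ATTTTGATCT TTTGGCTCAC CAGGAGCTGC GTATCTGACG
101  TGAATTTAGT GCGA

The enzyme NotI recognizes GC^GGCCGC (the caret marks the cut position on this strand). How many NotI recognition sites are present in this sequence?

0

No occurrence of GCGGCCGC is present in the sequence.
NotI does not cut: 0 sites.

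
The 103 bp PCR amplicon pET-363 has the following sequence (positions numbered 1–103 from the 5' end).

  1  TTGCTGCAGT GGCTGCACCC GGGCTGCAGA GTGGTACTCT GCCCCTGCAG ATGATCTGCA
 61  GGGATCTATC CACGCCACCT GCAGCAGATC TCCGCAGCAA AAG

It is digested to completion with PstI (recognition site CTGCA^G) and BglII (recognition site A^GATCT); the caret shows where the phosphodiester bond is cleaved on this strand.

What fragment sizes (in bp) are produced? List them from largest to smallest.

PstI sites (CTGCAG) start at positions 4, 24, 45, 56, 79.
PstI cuts after base 5 of each site (before the last base), so after positions 8, 28, 49, 60, 83.
The BglII site (AGATCT) starts at position 86.
BglII cuts after the first base of each site, so after position 86.
Combined cut positions: 8, 28, 49, 60, 83, 86.
Linear molecule, 6 cuts → 7 fragments:
  1–8 → 8 bp
  9–28 → 20 bp
  29–49 → 21 bp
  50–60 → 11 bp
  61–83 → 23 bp
  84–86 → 3 bp
  87–103 → 17 bp
Sorted largest to smallest: 23, 21, 20, 17, 11, 8, 3 bp.

23, 21, 20, 17, 11, 8, 3 bp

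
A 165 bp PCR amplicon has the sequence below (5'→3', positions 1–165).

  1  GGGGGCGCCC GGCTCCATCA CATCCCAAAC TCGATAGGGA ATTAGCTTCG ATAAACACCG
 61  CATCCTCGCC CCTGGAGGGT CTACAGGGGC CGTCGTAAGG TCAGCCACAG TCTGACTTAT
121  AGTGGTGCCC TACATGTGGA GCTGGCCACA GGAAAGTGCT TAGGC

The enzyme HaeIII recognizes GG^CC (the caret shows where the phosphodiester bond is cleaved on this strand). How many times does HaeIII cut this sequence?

2

GGCC occurs starting at positions 88, 144.
HaeIII cuts at 2 sites.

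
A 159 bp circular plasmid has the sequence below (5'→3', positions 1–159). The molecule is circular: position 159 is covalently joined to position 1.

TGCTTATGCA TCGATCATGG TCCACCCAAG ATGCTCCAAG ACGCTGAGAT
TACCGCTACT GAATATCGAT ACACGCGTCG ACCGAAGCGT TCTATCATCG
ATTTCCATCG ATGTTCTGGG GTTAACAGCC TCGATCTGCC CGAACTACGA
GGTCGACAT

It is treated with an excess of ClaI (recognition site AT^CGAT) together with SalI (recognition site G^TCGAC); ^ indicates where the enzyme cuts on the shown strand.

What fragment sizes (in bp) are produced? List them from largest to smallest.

55, 44, 21, 18, 11, 10 bp

ClaI sites (ATCGAT) start at positions 10, 65, 97, 107.
ClaI cuts after base 2 of each site, so after positions 11, 66, 98, 108.
SalI sites (GTCGAC) start at positions 77, 152.
SalI cuts after the first base of each site, so after positions 77, 152.
Combined cut positions: 11, 66, 77, 98, 108, 152.
Circular molecule, 6 cuts → 6 fragments:
  12–66 → 55 bp
  67–77 → 11 bp
  78–98 → 21 bp
  99–108 → 10 bp
  109–152 → 44 bp
  153–159 then 1–11 → 7 + 11 = 18 bp
Sorted largest to smallest: 55, 44, 21, 18, 11, 10 bp.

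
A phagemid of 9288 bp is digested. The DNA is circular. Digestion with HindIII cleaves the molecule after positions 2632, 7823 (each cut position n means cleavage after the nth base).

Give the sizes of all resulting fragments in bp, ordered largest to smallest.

5191, 4097 bp

Circular molecule, 2 cuts → 2 fragments:
  7823 − 2632 = 5191 bp
  wrap: 9288 − 7823 + 2632 = 4097 bp
Sorted largest to smallest: 5191, 4097 bp.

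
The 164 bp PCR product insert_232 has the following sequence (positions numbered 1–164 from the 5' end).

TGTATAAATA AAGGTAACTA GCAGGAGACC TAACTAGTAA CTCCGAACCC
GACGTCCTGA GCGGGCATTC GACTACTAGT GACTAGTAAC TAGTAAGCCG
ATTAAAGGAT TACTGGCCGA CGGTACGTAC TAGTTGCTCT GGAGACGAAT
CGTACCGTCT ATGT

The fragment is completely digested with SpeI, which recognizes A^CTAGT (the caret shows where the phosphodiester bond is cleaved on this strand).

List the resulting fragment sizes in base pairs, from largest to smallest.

42, 40, 35, 33, 7, 7 bp

SpeI sites (ACTAGT) start at positions 33, 75, 82, 89, 129.
SpeI cuts after the first base of each site, so after positions 33, 75, 82, 89, 129.
Linear molecule, 5 cuts → 6 fragments:
  1–33 → 33 bp
  34–75 → 42 bp
  76–82 → 7 bp
  83–89 → 7 bp
  90–129 → 40 bp
  130–164 → 35 bp
Sorted largest to smallest: 42, 40, 35, 33, 7, 7 bp.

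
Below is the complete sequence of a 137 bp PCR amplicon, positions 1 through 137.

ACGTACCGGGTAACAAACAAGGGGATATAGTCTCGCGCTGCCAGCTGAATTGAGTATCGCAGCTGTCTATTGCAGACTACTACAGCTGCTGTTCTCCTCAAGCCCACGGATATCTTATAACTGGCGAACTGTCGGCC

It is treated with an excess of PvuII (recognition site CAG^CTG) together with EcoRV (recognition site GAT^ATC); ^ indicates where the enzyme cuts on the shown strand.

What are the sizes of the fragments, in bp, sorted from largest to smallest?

44, 26, 26, 23, 18 bp

PvuII sites (CAGCTG) start at positions 42, 60, 83.
PvuII cuts after base 3 of each site, so after positions 44, 62, 85.
The EcoRV site (GATATC) starts at position 109.
EcoRV cuts after base 3 of each site, so after position 111.
Combined cut positions: 44, 62, 85, 111.
Linear molecule, 4 cuts → 5 fragments:
  1–44 → 44 bp
  45–62 → 18 bp
  63–85 → 23 bp
  86–111 → 26 bp
  112–137 → 26 bp
Sorted largest to smallest: 44, 26, 26, 23, 18 bp.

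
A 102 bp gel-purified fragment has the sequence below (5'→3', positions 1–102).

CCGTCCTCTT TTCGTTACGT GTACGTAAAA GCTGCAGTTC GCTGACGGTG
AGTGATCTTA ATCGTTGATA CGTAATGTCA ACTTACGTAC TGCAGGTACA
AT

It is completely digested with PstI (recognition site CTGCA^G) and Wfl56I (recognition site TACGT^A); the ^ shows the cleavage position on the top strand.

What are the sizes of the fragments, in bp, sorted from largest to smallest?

37, 26, 15, 10, 8, 6 bp

PstI sites (CTGCAG) start at positions 32, 90.
PstI cuts after base 5 of each site (before the last base), so after positions 36, 94.
Wfl56I sites (TACGTA) start at positions 22, 69, 84.
Wfl56I cuts after base 5 of each site (before the last base), so after positions 26, 73, 88.
Combined cut positions: 26, 36, 73, 88, 94.
Linear molecule, 5 cuts → 6 fragments:
  1–26 → 26 bp
  27–36 → 10 bp
  37–73 → 37 bp
  74–88 → 15 bp
  89–94 → 6 bp
  95–102 → 8 bp
Sorted largest to smallest: 37, 26, 15, 10, 8, 6 bp.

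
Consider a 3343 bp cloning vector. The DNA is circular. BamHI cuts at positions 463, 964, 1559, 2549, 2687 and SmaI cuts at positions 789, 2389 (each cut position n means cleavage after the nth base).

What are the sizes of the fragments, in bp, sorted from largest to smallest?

Combined cut positions (sorted): 463, 789, 964, 1559, 2389, 2549, 2687.
Circular molecule, 7 cuts → 7 fragments:
  789 − 463 = 326 bp
  964 − 789 = 175 bp
  1559 − 964 = 595 bp
  2389 − 1559 = 830 bp
  2549 − 2389 = 160 bp
  2687 − 2549 = 138 bp
  wrap: 3343 − 2687 + 463 = 1119 bp
Sorted largest to smallest: 1119, 830, 595, 326, 175, 160, 138 bp.

1119, 830, 595, 326, 175, 160, 138 bp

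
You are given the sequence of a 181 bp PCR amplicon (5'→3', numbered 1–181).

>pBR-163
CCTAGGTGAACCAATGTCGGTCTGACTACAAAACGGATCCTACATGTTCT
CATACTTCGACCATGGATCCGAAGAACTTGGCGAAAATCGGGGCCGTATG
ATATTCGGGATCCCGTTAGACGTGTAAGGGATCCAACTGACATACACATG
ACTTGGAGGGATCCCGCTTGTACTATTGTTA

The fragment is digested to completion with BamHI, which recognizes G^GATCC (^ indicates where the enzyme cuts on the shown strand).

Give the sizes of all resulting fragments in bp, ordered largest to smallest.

43, 35, 30, 30, 22, 21 bp

BamHI sites (GGATCC) start at positions 35, 65, 108, 129, 159.
BamHI cuts after the first base of each site, so after positions 35, 65, 108, 129, 159.
Linear molecule, 5 cuts → 6 fragments:
  1–35 → 35 bp
  36–65 → 30 bp
  66–108 → 43 bp
  109–129 → 21 bp
  130–159 → 30 bp
  160–181 → 22 bp
Sorted largest to smallest: 43, 35, 30, 30, 22, 21 bp.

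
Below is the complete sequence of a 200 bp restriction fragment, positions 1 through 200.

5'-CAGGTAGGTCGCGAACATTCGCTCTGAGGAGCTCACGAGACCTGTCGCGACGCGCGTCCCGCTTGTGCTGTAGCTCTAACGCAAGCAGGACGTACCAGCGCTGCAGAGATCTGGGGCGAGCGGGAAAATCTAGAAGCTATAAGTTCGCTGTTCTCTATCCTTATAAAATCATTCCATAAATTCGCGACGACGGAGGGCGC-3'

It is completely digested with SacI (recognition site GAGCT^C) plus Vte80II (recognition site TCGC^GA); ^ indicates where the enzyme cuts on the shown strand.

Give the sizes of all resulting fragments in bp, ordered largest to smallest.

The SacI site (GAGCTC) starts at position 29.
SacI cuts after base 5 of each site (before the last base), so after position 33.
Vte80II sites (TCGCGA) start at positions 9, 45, 182.
Vte80II cuts after base 4 of each site, so after positions 12, 48, 185.
Combined cut positions: 12, 33, 48, 185.
Linear molecule, 4 cuts → 5 fragments:
  1–12 → 12 bp
  13–33 → 21 bp
  34–48 → 15 bp
  49–185 → 137 bp
  186–200 → 15 bp
Sorted largest to smallest: 137, 21, 15, 15, 12 bp.

137, 21, 15, 15, 12 bp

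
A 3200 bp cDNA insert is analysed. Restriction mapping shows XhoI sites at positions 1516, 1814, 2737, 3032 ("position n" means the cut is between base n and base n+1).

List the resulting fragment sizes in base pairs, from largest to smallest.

Linear molecule, 4 cuts → 5 fragments:
  1516 − 0 = 1516 bp
  1814 − 1516 = 298 bp
  2737 − 1814 = 923 bp
  3032 − 2737 = 295 bp
  3200 − 3032 = 168 bp
Sorted largest to smallest: 1516, 923, 298, 295, 168 bp.

1516, 923, 298, 295, 168 bp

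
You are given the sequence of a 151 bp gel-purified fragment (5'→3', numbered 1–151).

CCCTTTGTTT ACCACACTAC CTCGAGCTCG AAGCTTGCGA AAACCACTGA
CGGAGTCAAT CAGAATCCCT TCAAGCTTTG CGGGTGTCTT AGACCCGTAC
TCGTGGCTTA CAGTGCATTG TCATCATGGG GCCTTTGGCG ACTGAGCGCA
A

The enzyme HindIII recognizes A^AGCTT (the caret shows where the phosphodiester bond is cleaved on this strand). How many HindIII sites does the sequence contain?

2

AAGCTT occurs starting at positions 31, 73.
HindIII cuts at 2 sites.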